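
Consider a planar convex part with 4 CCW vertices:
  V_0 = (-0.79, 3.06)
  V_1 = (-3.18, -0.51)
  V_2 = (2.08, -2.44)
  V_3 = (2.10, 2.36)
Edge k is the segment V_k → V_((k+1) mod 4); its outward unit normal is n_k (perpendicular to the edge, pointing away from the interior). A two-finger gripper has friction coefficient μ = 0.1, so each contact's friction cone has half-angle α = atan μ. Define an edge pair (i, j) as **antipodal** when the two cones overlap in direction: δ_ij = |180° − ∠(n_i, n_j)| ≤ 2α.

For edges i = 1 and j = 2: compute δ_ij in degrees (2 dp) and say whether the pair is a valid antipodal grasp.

δ = 70.09°, invalid

α = atan 0.1 = 5.71°;  2α = 11.42°
edge 1: e_1 = (+5.26, -1.93);  n_1 = (-0.3445, -0.9388)
edge 2: e_2 = (+0.02, +4.80);  n_2 = (+1.0000, -0.0042)
∠(n_1, n_2) = 109.91°
δ = |180° − 109.91°| = 70.09°
70.09° > 2α = 11.42°  →  invalid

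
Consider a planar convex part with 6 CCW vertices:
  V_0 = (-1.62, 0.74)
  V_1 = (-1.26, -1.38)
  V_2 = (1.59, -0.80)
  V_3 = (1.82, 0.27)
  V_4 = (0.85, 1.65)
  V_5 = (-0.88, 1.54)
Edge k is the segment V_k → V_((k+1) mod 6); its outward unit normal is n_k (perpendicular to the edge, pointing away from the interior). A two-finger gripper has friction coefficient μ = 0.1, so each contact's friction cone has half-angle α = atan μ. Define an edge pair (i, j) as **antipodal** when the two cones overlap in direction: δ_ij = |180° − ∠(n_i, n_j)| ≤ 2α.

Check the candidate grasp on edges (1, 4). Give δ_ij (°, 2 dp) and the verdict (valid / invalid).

α = atan 0.1 = 5.71°;  2α = 11.42°
edge 1: e_1 = (+2.85, +0.58);  n_1 = (+0.1994, -0.9799)
edge 4: e_4 = (-1.73, -0.11);  n_4 = (-0.0635, +0.9980)
∠(n_1, n_4) = 172.14°
δ = |180° − 172.14°| = 7.86°
7.86° ≤ 2α = 11.42°  →  valid

δ = 7.86°, valid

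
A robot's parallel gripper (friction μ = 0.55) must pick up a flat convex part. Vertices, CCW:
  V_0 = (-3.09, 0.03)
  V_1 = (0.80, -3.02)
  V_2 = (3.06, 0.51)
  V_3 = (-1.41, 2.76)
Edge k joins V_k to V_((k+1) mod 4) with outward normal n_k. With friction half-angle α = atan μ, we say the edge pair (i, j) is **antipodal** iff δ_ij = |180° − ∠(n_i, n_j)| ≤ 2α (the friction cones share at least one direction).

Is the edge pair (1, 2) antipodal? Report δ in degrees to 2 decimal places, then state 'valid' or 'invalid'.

α = atan 0.55 = 28.81°;  2α = 57.62°
edge 1: e_1 = (+2.26, +3.53);  n_1 = (+0.8422, -0.5392)
edge 2: e_2 = (-4.47, +2.25);  n_2 = (+0.4496, +0.8932)
∠(n_1, n_2) = 95.91°
δ = |180° − 95.91°| = 84.09°
84.09° > 2α = 57.62°  →  invalid

δ = 84.09°, invalid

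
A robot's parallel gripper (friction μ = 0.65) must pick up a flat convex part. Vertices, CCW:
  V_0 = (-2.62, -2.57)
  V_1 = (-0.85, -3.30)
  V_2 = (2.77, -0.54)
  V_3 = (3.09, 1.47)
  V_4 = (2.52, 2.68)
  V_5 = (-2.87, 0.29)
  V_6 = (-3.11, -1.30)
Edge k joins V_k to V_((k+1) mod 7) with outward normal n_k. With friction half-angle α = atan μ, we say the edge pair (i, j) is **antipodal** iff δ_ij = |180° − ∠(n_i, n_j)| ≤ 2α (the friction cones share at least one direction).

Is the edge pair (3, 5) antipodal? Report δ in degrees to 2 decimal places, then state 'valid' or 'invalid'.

δ = 33.81°, valid

α = atan 0.65 = 33.02°;  2α = 66.05°
edge 3: e_3 = (-0.57, +1.21);  n_3 = (+0.9046, +0.4262)
edge 5: e_5 = (-0.24, -1.59);  n_5 = (-0.9888, +0.1493)
∠(n_3, n_5) = 146.19°
δ = |180° − 146.19°| = 33.81°
33.81° ≤ 2α = 66.05°  →  valid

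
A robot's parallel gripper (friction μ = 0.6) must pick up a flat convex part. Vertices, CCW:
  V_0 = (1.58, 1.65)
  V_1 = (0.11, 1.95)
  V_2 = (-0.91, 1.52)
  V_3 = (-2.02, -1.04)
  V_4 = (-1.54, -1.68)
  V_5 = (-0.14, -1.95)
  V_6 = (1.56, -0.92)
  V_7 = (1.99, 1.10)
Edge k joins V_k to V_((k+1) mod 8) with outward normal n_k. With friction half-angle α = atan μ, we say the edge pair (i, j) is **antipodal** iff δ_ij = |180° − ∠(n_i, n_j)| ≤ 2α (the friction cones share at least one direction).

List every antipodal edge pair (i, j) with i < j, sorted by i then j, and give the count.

α = atan 0.6 = 30.96°;  2α = 61.93°
n_0 = (+0.2000, +0.9798)
n_1 = (-0.3885, +0.9215)
n_2 = (-0.9175, +0.3978)
n_3 = (-0.8000, -0.6000)
n_4 = (-0.1894, -0.9819)
n_5 = (+0.5182, -0.8553)
n_6 = (+0.9781, -0.2082)
n_7 = (+0.8017, +0.5977)
  (0,1): δ = 145.61°  ·
  (0,2): δ = 101.91°  ·
  (0,3): δ = 41.60°  ✓
  (0,4): δ = 0.62°  ✓
  (0,5): δ = 42.75°  ✓
  (0,6): δ = 89.52°  ·
  (0,7): δ = 138.24°  ·
  (1,2): δ = 136.30°  ·
  (1,3): δ = 75.99°  ·
  (1,4): δ = 33.77°  ✓
  (1,5): δ = 8.35°  ✓
  (1,6): δ = 55.12°  ✓
  (1,7): δ = 103.84°  ·
  (2,3): δ = 119.69°  ·
  (2,4): δ = 77.47°  ·
  (2,5): δ = 35.35°  ✓
  (2,6): δ = 11.42°  ✓
  (2,7): δ = 60.14°  ✓
  (3,4): δ = 137.79°  ·
  (3,5): δ = 95.66°  ·
  (3,6): δ = 48.89°  ✓
  (3,7): δ = 0.17°  ✓
  (4,5): δ = 137.87°  ·
  (4,6): δ = 91.10°  ·
  (4,7): δ = 42.38°  ✓
  (5,6): δ = 133.23°  ·
  (5,7): δ = 84.51°  ·
  (6,7): δ = 131.28°  ·
antipodal pairs: 12

count = 12; pairs: (0,3), (0,4), (0,5), (1,4), (1,5), (1,6), (2,5), (2,6), (2,7), (3,6), (3,7), (4,7)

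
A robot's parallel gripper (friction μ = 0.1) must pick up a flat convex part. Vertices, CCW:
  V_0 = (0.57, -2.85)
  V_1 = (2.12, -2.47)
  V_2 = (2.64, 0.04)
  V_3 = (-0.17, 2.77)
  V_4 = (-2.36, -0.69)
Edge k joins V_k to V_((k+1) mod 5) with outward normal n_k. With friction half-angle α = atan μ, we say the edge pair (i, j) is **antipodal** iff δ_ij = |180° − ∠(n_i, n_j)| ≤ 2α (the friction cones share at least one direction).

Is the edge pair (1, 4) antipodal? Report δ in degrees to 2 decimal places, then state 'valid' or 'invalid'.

α = atan 0.1 = 5.71°;  2α = 11.42°
edge 1: e_1 = (+0.52, +2.51);  n_1 = (+0.9792, -0.2029)
edge 4: e_4 = (+2.93, -2.16);  n_4 = (-0.5934, -0.8049)
∠(n_1, n_4) = 114.69°
δ = |180° − 114.69°| = 65.31°
65.31° > 2α = 11.42°  →  invalid

δ = 65.31°, invalid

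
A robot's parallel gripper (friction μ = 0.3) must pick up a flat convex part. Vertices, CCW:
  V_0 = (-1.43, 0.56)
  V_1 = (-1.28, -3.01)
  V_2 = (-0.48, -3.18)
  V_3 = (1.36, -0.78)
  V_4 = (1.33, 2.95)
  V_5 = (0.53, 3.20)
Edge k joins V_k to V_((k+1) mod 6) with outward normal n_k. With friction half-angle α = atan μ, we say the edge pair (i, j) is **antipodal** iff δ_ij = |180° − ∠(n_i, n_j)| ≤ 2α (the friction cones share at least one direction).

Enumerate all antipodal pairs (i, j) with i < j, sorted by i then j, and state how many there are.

α = atan 0.3 = 16.70°;  2α = 33.40°
n_0 = (-0.9991, -0.0420)
n_1 = (-0.2079, -0.9782)
n_2 = (+0.7936, -0.6084)
n_3 = (+1.0000, +0.0080)
n_4 = (+0.2983, +0.9545)
n_5 = (-0.8029, +0.5961)
  (0,1): δ = 104.40°  ·
  (0,2): δ = 39.88°  ·
  (0,3): δ = 1.95°  ✓
  (0,4): δ = 70.24°  ·
  (0,5): δ = 141.00°  ·
  (1,2): δ = 115.48°  ·
  (1,3): δ = 77.54°  ·
  (1,4): δ = 5.36°  ✓
  (1,5): δ = 65.41°  ·
  (2,3): δ = 142.06°  ·
  (2,4): δ = 69.88°  ·
  (2,5): δ = 0.89°  ✓
  (3,4): δ = 107.81°  ·
  (3,5): δ = 37.05°  ·
  (4,5): δ = 109.24°  ·
antipodal pairs: 3

count = 3; pairs: (0,3), (1,4), (2,5)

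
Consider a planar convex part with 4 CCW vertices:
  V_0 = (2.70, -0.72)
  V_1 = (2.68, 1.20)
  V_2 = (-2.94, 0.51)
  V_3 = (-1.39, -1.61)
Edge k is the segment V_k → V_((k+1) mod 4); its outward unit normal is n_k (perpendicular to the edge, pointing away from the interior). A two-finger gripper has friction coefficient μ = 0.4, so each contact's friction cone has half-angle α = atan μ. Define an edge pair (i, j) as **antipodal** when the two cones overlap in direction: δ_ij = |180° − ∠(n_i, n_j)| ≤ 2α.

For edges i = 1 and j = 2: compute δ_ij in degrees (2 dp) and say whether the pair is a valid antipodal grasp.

α = atan 0.4 = 21.80°;  2α = 43.60°
edge 1: e_1 = (-5.62, -0.69);  n_1 = (-0.1219, +0.9925)
edge 2: e_2 = (+1.55, -2.12);  n_2 = (-0.8073, -0.5902)
∠(n_1, n_2) = 119.17°
δ = |180° − 119.17°| = 60.83°
60.83° > 2α = 43.60°  →  invalid

δ = 60.83°, invalid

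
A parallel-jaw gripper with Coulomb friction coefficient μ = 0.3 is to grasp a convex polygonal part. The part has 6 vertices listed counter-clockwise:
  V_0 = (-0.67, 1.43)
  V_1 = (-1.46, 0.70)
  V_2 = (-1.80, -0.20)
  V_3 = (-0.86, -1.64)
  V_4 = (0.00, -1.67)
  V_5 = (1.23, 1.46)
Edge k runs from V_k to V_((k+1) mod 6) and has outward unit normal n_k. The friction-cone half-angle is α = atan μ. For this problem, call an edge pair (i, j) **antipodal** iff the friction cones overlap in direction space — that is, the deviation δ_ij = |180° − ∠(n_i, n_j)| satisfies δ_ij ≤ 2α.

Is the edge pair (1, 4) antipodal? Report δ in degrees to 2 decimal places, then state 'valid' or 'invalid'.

δ = 0.76°, valid

α = atan 0.3 = 16.70°;  2α = 33.40°
edge 1: e_1 = (-0.34, -0.90);  n_1 = (-0.9355, +0.3534)
edge 4: e_4 = (+1.23, +3.13);  n_4 = (+0.9307, -0.3657)
∠(n_1, n_4) = 179.24°
δ = |180° − 179.24°| = 0.76°
0.76° ≤ 2α = 33.40°  →  valid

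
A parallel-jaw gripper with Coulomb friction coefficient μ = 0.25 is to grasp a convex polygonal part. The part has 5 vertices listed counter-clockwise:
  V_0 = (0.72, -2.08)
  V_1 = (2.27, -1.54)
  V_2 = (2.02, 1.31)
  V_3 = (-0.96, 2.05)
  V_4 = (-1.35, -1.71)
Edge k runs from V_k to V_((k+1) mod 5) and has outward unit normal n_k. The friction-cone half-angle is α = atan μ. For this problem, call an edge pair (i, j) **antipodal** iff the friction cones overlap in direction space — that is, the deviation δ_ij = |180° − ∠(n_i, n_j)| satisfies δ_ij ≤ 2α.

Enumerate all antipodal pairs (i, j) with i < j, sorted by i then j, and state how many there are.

α = atan 0.25 = 14.04°;  2α = 28.07°
n_0 = (+0.3290, -0.9443)
n_1 = (+0.9962, +0.0874)
n_2 = (+0.2410, +0.9705)
n_3 = (-0.9947, +0.1032)
n_4 = (-0.1760, -0.9844)
  (0,1): δ = 104.19°  ·
  (0,2): δ = 33.15°  ·
  (0,3): δ = 64.87°  ·
  (0,4): δ = 150.66°  ·
  (1,2): δ = 108.96°  ·
  (1,3): δ = 10.93°  ✓
  (1,4): δ = 74.85°  ·
  (2,3): δ = 81.98°  ·
  (2,4): δ = 3.81°  ✓
  (3,4): δ = 94.21°  ·
antipodal pairs: 2

count = 2; pairs: (1,3), (2,4)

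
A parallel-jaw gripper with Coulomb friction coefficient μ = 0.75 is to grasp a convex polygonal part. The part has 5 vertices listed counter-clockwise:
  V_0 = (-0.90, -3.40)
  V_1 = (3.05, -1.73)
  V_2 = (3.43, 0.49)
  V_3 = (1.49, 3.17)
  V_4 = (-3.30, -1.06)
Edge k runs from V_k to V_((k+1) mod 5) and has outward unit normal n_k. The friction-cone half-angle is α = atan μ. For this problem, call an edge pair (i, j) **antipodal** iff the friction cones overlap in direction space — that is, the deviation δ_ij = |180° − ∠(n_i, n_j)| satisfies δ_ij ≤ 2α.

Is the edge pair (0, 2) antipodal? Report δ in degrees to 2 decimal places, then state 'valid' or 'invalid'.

δ = 77.02°, invalid

α = atan 0.75 = 36.87°;  2α = 73.74°
edge 0: e_0 = (+3.95, +1.67);  n_0 = (+0.3894, -0.9211)
edge 2: e_2 = (-1.94, +2.68);  n_2 = (+0.8100, +0.5864)
∠(n_0, n_2) = 102.98°
δ = |180° − 102.98°| = 77.02°
77.02° > 2α = 73.74°  →  invalid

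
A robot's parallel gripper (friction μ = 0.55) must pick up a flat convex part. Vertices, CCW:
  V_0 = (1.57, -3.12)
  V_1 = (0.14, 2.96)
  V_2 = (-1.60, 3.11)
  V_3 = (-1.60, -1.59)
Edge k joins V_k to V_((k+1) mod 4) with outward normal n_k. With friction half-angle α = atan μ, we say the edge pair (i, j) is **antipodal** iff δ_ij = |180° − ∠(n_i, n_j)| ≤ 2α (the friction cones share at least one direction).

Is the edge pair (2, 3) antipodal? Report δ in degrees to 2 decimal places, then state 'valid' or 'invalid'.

α = atan 0.55 = 28.81°;  2α = 57.62°
edge 2: e_2 = (+0.00, -4.70);  n_2 = (-1.0000, -0.0000)
edge 3: e_3 = (+3.17, -1.53);  n_3 = (-0.4347, -0.9006)
∠(n_2, n_3) = 64.24°
δ = |180° − 64.24°| = 115.76°
115.76° > 2α = 57.62°  →  invalid

δ = 115.76°, invalid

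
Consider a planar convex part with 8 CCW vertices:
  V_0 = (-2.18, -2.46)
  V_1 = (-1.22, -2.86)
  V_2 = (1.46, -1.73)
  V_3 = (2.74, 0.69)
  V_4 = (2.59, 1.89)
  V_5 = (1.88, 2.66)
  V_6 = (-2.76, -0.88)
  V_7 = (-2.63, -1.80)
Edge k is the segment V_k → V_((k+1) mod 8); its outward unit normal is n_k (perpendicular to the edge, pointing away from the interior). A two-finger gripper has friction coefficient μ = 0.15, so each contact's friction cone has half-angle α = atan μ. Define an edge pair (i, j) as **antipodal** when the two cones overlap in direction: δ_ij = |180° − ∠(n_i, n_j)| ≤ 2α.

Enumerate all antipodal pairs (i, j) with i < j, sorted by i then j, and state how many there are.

count = 3; pairs: (1,5), (3,6), (4,7)

α = atan 0.15 = 8.53°;  2α = 17.06°
n_0 = (-0.3846, -0.9231)
n_1 = (+0.3885, -0.9214)
n_2 = (+0.8840, -0.4676)
n_3 = (+0.9923, +0.1240)
n_4 = (+0.7352, +0.6779)
n_5 = (-0.6066, +0.7950)
n_6 = (-0.9902, -0.1399)
n_7 = (-0.8262, -0.5633)
  (0,1): δ = 134.52°  ·
  (0,2): δ = 95.26°  ·
  (0,3): δ = 60.26°  ·
  (0,4): δ = 24.70°  ·
  (0,5): δ = 59.96°  ·
  (0,6): δ = 120.66°  ·
  (0,7): δ = 146.91°  ·
  (1,2): δ = 140.74°  ·
  (1,3): δ = 105.74°  ·
  (1,4): δ = 70.18°  ·
  (1,5): δ = 14.48°  ✓
  (1,6): δ = 75.18°  ·
  (1,7): δ = 101.42°  ·
  (2,3): δ = 145.00°  ·
  (2,4): δ = 109.45°  ·
  (2,5): δ = 24.78°  ·
  (2,6): δ = 35.92°  ·
  (2,7): δ = 62.16°  ·
  (3,4): δ = 144.45°  ·
  (3,5): δ = 59.78°  ·
  (3,6): δ = 0.92°  ✓
  (3,7): δ = 27.16°  ·
  (4,5): δ = 95.34°  ·
  (4,6): δ = 34.64°  ·
  (4,7): δ = 8.39°  ✓
  (5,6): δ = 119.30°  ·
  (5,7): δ = 93.05°  ·
  (6,7): δ = 153.76°  ·
antipodal pairs: 3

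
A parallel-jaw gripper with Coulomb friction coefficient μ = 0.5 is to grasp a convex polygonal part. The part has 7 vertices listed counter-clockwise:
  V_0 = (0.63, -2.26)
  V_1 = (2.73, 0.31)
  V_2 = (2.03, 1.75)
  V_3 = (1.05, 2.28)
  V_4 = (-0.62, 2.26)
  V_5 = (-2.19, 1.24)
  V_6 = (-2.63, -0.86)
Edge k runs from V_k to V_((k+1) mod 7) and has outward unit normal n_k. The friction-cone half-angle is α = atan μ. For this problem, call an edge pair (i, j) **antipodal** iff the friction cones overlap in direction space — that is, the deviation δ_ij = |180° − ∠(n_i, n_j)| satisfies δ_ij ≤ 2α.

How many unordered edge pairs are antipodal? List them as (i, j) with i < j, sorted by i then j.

count = 7; pairs: (0,3), (0,4), (0,5), (1,5), (1,6), (2,6), (3,6)

α = atan 0.5 = 26.57°;  2α = 53.13°
n_0 = (+0.7744, -0.6327)
n_1 = (+0.8994, +0.4372)
n_2 = (+0.4757, +0.8796)
n_3 = (-0.0120, +0.9999)
n_4 = (-0.5448, +0.8386)
n_5 = (-0.9787, +0.2051)
n_6 = (-0.3946, -0.9189)
  (0,1): δ = 114.82°  ·
  (0,2): δ = 79.15°  ·
  (0,3): δ = 50.06°  ✓
  (0,4): δ = 17.74°  ✓
  (0,5): δ = 27.42°  ✓
  (0,6): δ = 106.01°  ·
  (1,2): δ = 144.33°  ·
  (1,3): δ = 115.24°  ·
  (1,4): δ = 82.91°  ·
  (1,5): δ = 37.76°  ✓
  (1,6): δ = 40.83°  ✓
  (2,3): δ = 150.91°  ·
  (2,4): δ = 118.58°  ·
  (2,5): δ = 73.43°  ·
  (2,6): δ = 5.16°  ✓
  (3,4): δ = 147.68°  ·
  (3,5): δ = 102.52°  ·
  (3,6): δ = 23.93°  ✓
  (4,5): δ = 134.84°  ·
  (4,6): δ = 56.25°  ·
  (5,6): δ = 101.41°  ·
antipodal pairs: 7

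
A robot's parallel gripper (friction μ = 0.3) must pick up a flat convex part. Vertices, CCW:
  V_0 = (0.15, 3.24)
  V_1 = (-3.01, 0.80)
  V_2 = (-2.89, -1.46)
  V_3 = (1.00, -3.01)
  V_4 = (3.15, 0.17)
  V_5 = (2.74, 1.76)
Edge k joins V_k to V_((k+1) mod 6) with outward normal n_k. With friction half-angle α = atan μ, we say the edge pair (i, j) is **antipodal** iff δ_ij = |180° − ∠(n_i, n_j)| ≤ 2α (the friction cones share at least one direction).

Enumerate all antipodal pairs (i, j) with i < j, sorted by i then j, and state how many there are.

count = 3; pairs: (0,3), (1,4), (2,5)

α = atan 0.3 = 16.70°;  2α = 33.40°
n_0 = (-0.6112, +0.7915)
n_1 = (-0.9986, -0.0530)
n_2 = (-0.3702, -0.9290)
n_3 = (+0.8284, -0.5601)
n_4 = (+0.9683, +0.2497)
n_5 = (+0.4961, +0.8682)
  (0,1): δ = 124.63°  ·
  (0,2): δ = 59.40°  ·
  (0,3): δ = 18.26°  ✓
  (0,4): δ = 66.79°  ·
  (0,5): δ = 112.58°  ·
  (1,2): δ = 114.76°  ·
  (1,3): δ = 37.10°  ·
  (1,4): δ = 11.42°  ✓
  (1,5): δ = 57.22°  ·
  (2,3): δ = 102.34°  ·
  (2,4): δ = 53.82°  ·
  (2,5): δ = 8.02°  ✓
  (3,4): δ = 131.48°  ·
  (3,5): δ = 85.68°  ·
  (4,5): δ = 134.20°  ·
antipodal pairs: 3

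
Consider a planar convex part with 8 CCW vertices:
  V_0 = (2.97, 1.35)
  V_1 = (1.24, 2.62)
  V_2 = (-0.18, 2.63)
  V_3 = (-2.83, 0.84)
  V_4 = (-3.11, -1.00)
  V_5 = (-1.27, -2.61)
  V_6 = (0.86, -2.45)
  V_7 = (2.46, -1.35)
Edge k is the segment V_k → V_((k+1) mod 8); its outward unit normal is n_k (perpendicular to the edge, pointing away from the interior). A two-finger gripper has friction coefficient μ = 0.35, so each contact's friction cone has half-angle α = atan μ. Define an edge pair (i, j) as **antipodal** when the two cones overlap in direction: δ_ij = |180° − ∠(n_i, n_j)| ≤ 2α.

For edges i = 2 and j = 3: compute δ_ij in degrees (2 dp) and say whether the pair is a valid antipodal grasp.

δ = 132.69°, invalid

α = atan 0.35 = 19.29°;  2α = 38.58°
edge 2: e_2 = (-2.65, -1.79);  n_2 = (-0.5597, +0.8287)
edge 3: e_3 = (-0.28, -1.84);  n_3 = (-0.9886, +0.1504)
∠(n_2, n_3) = 47.31°
δ = |180° − 47.31°| = 132.69°
132.69° > 2α = 38.58°  →  invalid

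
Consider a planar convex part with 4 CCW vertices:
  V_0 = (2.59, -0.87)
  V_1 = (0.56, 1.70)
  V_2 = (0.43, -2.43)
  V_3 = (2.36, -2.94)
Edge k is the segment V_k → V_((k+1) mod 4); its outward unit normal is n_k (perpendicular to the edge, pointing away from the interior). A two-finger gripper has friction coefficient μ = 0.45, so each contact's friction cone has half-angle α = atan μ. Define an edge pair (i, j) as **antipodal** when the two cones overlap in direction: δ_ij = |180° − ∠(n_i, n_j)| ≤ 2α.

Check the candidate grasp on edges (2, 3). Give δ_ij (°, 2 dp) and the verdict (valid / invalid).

δ = 81.54°, invalid

α = atan 0.45 = 24.23°;  2α = 48.46°
edge 2: e_2 = (+1.93, -0.51);  n_2 = (-0.2555, -0.9668)
edge 3: e_3 = (+0.23, +2.07);  n_3 = (+0.9939, -0.1104)
∠(n_2, n_3) = 98.46°
δ = |180° − 98.46°| = 81.54°
81.54° > 2α = 48.46°  →  invalid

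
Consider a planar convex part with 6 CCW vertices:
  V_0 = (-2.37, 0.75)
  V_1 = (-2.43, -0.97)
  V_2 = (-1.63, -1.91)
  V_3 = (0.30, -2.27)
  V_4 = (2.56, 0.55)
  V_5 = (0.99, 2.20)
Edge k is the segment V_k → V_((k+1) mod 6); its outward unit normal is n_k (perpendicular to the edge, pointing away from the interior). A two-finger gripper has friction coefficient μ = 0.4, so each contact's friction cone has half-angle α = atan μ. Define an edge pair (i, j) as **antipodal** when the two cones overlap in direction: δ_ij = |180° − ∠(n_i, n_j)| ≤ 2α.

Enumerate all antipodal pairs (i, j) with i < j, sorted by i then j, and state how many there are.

α = atan 0.4 = 21.80°;  2α = 43.60°
n_0 = (-0.9994, +0.0349)
n_1 = (-0.7615, -0.6481)
n_2 = (-0.1834, -0.9830)
n_3 = (+0.7803, -0.6254)
n_4 = (+0.7245, +0.6893)
n_5 = (-0.3962, +0.9182)
  (0,1): δ = 137.60°  ·
  (0,2): δ = 98.57°  ·
  (0,3): δ = 36.71°  ✓
  (0,4): δ = 45.57°  ·
  (0,5): δ = 115.34°  ·
  (1,2): δ = 140.97°  ·
  (1,3): δ = 79.11°  ·
  (1,4): δ = 3.18°  ✓
  (1,5): δ = 72.94°  ·
  (2,3): δ = 118.14°  ·
  (2,4): δ = 35.86°  ✓
  (2,5): δ = 33.91°  ✓
  (3,4): δ = 97.71°  ·
  (3,5): δ = 27.95°  ✓
  (4,5): δ = 110.23°  ·
antipodal pairs: 5

count = 5; pairs: (0,3), (1,4), (2,4), (2,5), (3,5)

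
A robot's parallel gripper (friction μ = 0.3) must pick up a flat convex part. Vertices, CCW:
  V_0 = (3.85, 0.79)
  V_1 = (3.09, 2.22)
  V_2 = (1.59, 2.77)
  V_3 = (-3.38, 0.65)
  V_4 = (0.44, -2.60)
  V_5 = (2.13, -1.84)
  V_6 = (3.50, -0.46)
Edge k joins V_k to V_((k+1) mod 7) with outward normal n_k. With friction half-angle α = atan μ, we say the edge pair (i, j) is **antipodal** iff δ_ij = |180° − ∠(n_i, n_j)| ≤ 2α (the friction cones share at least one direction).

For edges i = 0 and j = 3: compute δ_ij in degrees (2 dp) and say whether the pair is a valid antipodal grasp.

δ = 21.62°, valid

α = atan 0.3 = 16.70°;  2α = 33.40°
edge 0: e_0 = (-0.76, +1.43);  n_0 = (+0.8830, +0.4693)
edge 3: e_3 = (+3.82, -3.25);  n_3 = (-0.6480, -0.7616)
∠(n_0, n_3) = 158.38°
δ = |180° − 158.38°| = 21.62°
21.62° ≤ 2α = 33.40°  →  valid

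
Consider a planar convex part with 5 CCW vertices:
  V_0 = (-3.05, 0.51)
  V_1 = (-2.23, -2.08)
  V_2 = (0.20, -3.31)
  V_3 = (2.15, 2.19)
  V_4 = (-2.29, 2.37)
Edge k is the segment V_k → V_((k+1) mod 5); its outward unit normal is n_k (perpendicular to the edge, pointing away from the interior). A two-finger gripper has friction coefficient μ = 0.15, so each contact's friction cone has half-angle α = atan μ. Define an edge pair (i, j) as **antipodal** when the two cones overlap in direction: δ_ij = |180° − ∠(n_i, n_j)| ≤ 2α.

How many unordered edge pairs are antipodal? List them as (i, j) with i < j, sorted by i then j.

count = 1; pairs: (2,4)

α = atan 0.15 = 8.53°;  2α = 17.06°
n_0 = (-0.9534, -0.3018)
n_1 = (-0.4516, -0.8922)
n_2 = (+0.9425, -0.3342)
n_3 = (+0.0405, +0.9992)
n_4 = (-0.9257, +0.3782)
  (0,1): δ = 134.42°  ·
  (0,2): δ = 37.09°  ·
  (0,3): δ = 70.11°  ·
  (0,4): δ = 140.21°  ·
  (1,2): δ = 82.67°  ·
  (1,3): δ = 24.53°  ·
  (1,4): δ = 94.62°  ·
  (2,3): δ = 72.80°  ·
  (2,4): δ = 2.70°  ✓
  (3,4): δ = 109.90°  ·
antipodal pairs: 1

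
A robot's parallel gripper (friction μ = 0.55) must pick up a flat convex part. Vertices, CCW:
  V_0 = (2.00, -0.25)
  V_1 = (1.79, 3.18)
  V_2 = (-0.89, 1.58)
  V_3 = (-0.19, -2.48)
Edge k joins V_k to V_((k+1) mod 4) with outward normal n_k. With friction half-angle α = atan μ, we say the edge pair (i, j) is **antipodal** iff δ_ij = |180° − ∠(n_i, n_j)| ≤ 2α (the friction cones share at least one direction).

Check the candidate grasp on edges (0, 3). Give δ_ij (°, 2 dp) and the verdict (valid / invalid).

δ = 132.01°, invalid

α = atan 0.55 = 28.81°;  2α = 57.62°
edge 0: e_0 = (-0.21, +3.43);  n_0 = (+0.9981, +0.0611)
edge 3: e_3 = (+2.19, +2.23);  n_3 = (+0.7135, -0.7007)
∠(n_0, n_3) = 47.99°
δ = |180° − 47.99°| = 132.01°
132.01° > 2α = 57.62°  →  invalid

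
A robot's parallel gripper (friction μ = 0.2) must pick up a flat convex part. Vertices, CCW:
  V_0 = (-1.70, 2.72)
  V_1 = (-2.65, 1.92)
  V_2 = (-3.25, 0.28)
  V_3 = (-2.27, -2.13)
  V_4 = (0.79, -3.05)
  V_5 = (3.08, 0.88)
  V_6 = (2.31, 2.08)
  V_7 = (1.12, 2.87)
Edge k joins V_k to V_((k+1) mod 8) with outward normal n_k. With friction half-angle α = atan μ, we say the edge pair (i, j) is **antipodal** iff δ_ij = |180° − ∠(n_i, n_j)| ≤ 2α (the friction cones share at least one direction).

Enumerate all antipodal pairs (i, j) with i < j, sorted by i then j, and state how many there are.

α = atan 0.2 = 11.31°;  2α = 22.62°
n_0 = (-0.6441, +0.7649)
n_1 = (-0.9391, +0.3436)
n_2 = (-0.9263, -0.3767)
n_3 = (-0.2879, -0.9577)
n_4 = (+0.8640, -0.5035)
n_5 = (+0.8416, +0.5400)
n_6 = (+0.5531, +0.8331)
n_7 = (-0.0531, +0.9986)
  (0,1): δ = 150.20°  ·
  (0,2): δ = 107.97°  ·
  (0,3): δ = 56.83°  ·
  (0,4): δ = 19.67°  ✓
  (0,5): δ = 82.59°  ·
  (0,6): δ = 106.32°  ·
  (0,7): δ = 142.94°  ·
  (1,2): δ = 137.78°  ·
  (1,3): δ = 86.64°  ·
  (1,4): δ = 10.13°  ✓
  (1,5): δ = 52.78°  ·
  (1,6): δ = 76.52°  ·
  (1,7): δ = 113.14°  ·
  (2,3): δ = 128.86°  ·
  (2,4): δ = 52.36°  ·
  (2,5): δ = 10.56°  ✓
  (2,6): δ = 34.29°  ·
  (2,7): δ = 70.92°  ·
  (3,4): δ = 103.50°  ·
  (3,5): δ = 40.58°  ·
  (3,6): δ = 16.85°  ✓
  (3,7): δ = 19.78°  ✓
  (4,5): δ = 117.08°  ·
  (4,6): δ = 93.35°  ·
  (4,7): δ = 56.73°  ·
  (5,6): δ = 156.27°  ·
  (5,7): δ = 119.64°  ·
  (6,7): δ = 143.38°  ·
antipodal pairs: 5

count = 5; pairs: (0,4), (1,4), (2,5), (3,6), (3,7)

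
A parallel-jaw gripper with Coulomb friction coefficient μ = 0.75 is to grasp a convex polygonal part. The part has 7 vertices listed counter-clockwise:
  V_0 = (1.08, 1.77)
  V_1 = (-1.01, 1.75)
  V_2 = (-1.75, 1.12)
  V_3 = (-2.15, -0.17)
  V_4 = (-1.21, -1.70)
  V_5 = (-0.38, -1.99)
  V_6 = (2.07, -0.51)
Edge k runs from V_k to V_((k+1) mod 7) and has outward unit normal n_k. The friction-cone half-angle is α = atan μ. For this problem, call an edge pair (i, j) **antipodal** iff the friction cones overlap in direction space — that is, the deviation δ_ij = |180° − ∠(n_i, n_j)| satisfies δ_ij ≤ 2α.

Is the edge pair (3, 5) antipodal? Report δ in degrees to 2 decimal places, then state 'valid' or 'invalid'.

δ = 90.43°, invalid

α = atan 0.75 = 36.87°;  2α = 73.74°
edge 3: e_3 = (+0.94, -1.53);  n_3 = (-0.8520, -0.5235)
edge 5: e_5 = (+2.45, +1.48);  n_5 = (+0.5171, -0.8559)
∠(n_3, n_5) = 89.57°
δ = |180° − 89.57°| = 90.43°
90.43° > 2α = 73.74°  →  invalid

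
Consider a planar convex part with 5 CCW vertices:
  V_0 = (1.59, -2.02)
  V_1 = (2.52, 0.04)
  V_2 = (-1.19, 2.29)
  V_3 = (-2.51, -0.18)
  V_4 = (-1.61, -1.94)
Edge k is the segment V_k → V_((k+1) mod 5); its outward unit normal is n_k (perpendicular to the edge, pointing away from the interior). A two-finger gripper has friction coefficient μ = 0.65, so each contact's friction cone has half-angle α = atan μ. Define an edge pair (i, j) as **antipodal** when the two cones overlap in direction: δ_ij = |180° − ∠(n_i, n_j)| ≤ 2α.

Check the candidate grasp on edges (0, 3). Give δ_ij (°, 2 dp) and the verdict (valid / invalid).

δ = 51.38°, valid

α = atan 0.65 = 33.02°;  2α = 66.05°
edge 0: e_0 = (+0.93, +2.06);  n_0 = (+0.9114, -0.4115)
edge 3: e_3 = (+0.90, -1.76);  n_3 = (-0.8903, -0.4553)
∠(n_0, n_3) = 128.62°
δ = |180° − 128.62°| = 51.38°
51.38° ≤ 2α = 66.05°  →  valid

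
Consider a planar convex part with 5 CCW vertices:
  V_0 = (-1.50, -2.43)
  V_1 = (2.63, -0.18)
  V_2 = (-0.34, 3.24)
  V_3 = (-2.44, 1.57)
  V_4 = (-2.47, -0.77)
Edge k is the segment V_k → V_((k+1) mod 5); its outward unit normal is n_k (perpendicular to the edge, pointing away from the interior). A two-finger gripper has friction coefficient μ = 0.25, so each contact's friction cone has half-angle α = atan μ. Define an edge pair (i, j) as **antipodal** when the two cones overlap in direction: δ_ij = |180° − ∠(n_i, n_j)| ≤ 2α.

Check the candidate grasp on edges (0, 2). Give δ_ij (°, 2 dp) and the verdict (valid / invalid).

δ = 9.91°, valid

α = atan 0.25 = 14.04°;  2α = 28.07°
edge 0: e_0 = (+4.13, +2.25);  n_0 = (+0.4784, -0.8781)
edge 2: e_2 = (-2.10, -1.67);  n_2 = (-0.6224, +0.7827)
∠(n_0, n_2) = 170.09°
δ = |180° − 170.09°| = 9.91°
9.91° ≤ 2α = 28.07°  →  valid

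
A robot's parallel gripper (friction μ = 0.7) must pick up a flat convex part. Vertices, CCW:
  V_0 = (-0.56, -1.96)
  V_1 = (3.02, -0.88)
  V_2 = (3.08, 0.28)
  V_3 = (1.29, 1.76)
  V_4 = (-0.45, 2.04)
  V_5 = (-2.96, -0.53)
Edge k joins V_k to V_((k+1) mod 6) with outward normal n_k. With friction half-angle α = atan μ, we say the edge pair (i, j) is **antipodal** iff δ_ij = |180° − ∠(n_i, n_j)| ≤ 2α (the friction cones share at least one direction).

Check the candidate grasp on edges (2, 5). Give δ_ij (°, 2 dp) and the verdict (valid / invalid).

α = atan 0.7 = 34.99°;  2α = 69.98°
edge 2: e_2 = (-1.79, +1.48);  n_2 = (+0.6372, +0.7707)
edge 5: e_5 = (+2.40, -1.43);  n_5 = (-0.5119, -0.8591)
∠(n_2, n_5) = 171.20°
δ = |180° − 171.20°| = 8.80°
8.80° ≤ 2α = 69.98°  →  valid

δ = 8.80°, valid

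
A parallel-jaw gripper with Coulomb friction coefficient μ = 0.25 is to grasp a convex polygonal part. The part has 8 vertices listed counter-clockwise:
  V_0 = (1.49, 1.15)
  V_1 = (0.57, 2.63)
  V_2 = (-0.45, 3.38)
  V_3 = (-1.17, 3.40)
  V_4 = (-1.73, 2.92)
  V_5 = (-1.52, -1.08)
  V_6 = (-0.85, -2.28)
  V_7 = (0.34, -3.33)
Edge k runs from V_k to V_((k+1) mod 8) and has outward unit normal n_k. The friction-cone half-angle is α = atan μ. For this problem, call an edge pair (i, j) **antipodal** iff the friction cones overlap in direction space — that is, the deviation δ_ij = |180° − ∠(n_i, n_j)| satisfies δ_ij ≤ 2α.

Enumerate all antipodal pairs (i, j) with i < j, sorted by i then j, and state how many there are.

α = atan 0.25 = 14.04°;  2α = 28.07°
n_0 = (+0.8493, +0.5279)
n_1 = (+0.5924, +0.8057)
n_2 = (+0.0278, +0.9996)
n_3 = (-0.6508, +0.7593)
n_4 = (-0.9986, -0.0524)
n_5 = (-0.8731, -0.4875)
n_6 = (-0.6616, -0.7498)
n_7 = (+0.9686, -0.2486)
  (0,1): δ = 158.19°  ·
  (0,2): δ = 123.46°  ·
  (0,3): δ = 81.26°  ·
  (0,4): δ = 28.86°  ·
  (0,5): δ = 2.69°  ✓
  (0,6): δ = 16.71°  ✓
  (0,7): δ = 133.74°  ·
  (1,2): δ = 145.26°  ·
  (1,3): δ = 103.07°  ·
  (1,4): δ = 50.67°  ·
  (1,5): δ = 24.50°  ✓
  (1,6): δ = 5.10°  ✓
  (1,7): δ = 111.93°  ·
  (2,3): δ = 137.81°  ·
  (2,4): δ = 85.40°  ·
  (2,5): δ = 59.23°  ·
  (2,6): δ = 39.83°  ·
  (2,7): δ = 77.19°  ·
  (3,4): δ = 127.60°  ·
  (3,5): δ = 101.43°  ·
  (3,6): δ = 82.02°  ·
  (3,7): δ = 35.00°  ·
  (4,5): δ = 153.83°  ·
  (4,6): δ = 134.43°  ·
  (4,7): δ = 17.40°  ✓
  (5,6): δ = 160.60°  ·
  (5,7): δ = 43.57°  ·
  (6,7): δ = 62.97°  ·
antipodal pairs: 5

count = 5; pairs: (0,5), (0,6), (1,5), (1,6), (4,7)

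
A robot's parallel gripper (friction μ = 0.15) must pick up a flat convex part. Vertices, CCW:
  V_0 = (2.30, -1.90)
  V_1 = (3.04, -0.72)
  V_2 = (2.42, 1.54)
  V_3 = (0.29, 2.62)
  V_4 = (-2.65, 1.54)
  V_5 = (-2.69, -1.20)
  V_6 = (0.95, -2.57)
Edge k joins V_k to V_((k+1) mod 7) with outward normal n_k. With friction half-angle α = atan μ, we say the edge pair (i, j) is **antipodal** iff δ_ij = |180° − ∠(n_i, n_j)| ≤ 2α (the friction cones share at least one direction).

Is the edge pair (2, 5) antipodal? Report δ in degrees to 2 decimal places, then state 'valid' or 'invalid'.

δ = 6.26°, valid

α = atan 0.15 = 8.53°;  2α = 17.06°
edge 2: e_2 = (-2.13, +1.08);  n_2 = (+0.4522, +0.8919)
edge 5: e_5 = (+3.64, -1.37);  n_5 = (-0.3523, -0.9359)
∠(n_2, n_5) = 173.74°
δ = |180° − 173.74°| = 6.26°
6.26° ≤ 2α = 17.06°  →  valid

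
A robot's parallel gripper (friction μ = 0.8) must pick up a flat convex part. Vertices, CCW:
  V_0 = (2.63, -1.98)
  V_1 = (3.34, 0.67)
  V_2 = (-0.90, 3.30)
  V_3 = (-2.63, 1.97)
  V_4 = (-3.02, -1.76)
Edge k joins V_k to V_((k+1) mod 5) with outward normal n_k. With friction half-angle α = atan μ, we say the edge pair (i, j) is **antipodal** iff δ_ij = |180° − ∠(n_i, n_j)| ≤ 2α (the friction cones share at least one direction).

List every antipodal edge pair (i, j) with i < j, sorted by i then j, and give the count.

count = 5; pairs: (0,2), (0,3), (1,3), (1,4), (2,4)

α = atan 0.8 = 38.66°;  2α = 77.32°
n_0 = (+0.9659, -0.2588)
n_1 = (+0.5271, +0.8498)
n_2 = (-0.6095, +0.7928)
n_3 = (-0.9946, +0.1040)
n_4 = (-0.0389, -0.9992)
  (0,1): δ = 106.81°  ·
  (0,2): δ = 37.45°  ✓
  (0,3): δ = 9.03°  ✓
  (0,4): δ = 102.77°  ·
  (1,2): δ = 110.64°  ·
  (1,3): δ = 64.16°  ✓
  (1,4): δ = 29.58°  ✓
  (2,3): δ = 133.52°  ·
  (2,4): δ = 39.78°  ✓
  (3,4): δ = 86.26°  ·
antipodal pairs: 5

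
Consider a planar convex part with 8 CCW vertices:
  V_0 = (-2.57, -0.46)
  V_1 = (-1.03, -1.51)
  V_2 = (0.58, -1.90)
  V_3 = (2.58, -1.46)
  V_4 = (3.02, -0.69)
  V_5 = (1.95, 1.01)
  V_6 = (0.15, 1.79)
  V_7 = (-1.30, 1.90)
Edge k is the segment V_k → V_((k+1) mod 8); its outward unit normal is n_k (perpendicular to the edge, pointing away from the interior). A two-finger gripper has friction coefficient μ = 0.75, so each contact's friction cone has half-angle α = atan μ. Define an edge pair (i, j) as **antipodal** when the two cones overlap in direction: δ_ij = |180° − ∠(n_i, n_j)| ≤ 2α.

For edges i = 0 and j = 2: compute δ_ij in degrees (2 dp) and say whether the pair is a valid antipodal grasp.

α = atan 0.75 = 36.87°;  2α = 73.74°
edge 0: e_0 = (+1.54, -1.05);  n_0 = (-0.5633, -0.8262)
edge 2: e_2 = (+2.00, +0.44);  n_2 = (+0.2149, -0.9766)
∠(n_0, n_2) = 46.69°
δ = |180° − 46.69°| = 133.31°
133.31° > 2α = 73.74°  →  invalid

δ = 133.31°, invalid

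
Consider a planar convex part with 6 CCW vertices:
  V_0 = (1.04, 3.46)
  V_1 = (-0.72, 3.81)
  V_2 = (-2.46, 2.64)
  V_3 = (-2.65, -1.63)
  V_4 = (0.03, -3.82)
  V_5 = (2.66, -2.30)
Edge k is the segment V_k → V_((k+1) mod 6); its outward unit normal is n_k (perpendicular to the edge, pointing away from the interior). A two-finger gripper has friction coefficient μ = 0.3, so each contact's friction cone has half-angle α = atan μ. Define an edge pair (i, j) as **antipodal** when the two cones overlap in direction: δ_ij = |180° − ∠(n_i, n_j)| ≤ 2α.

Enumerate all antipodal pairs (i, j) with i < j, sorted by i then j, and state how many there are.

α = atan 0.3 = 16.70°;  2α = 33.40°
n_0 = (+0.1950, +0.9808)
n_1 = (-0.5580, +0.8298)
n_2 = (-0.9990, +0.0445)
n_3 = (-0.6328, -0.7743)
n_4 = (+0.5004, -0.8658)
n_5 = (+0.9627, +0.2707)
  (0,1): δ = 134.84°  ·
  (0,2): δ = 81.30°  ·
  (0,3): δ = 28.01°  ✓
  (0,4): δ = 41.27°  ·
  (0,5): δ = 116.96°  ·
  (1,2): δ = 126.47°  ·
  (1,3): δ = 73.17°  ·
  (1,4): δ = 3.89°  ✓
  (1,5): δ = 71.79°  ·
  (2,3): δ = 126.71°  ·
  (2,4): δ = 57.43°  ·
  (2,5): δ = 18.26°  ✓
  (3,4): δ = 110.72°  ·
  (3,5): δ = 35.04°  ·
  (4,5): δ = 104.32°  ·
antipodal pairs: 3

count = 3; pairs: (0,3), (1,4), (2,5)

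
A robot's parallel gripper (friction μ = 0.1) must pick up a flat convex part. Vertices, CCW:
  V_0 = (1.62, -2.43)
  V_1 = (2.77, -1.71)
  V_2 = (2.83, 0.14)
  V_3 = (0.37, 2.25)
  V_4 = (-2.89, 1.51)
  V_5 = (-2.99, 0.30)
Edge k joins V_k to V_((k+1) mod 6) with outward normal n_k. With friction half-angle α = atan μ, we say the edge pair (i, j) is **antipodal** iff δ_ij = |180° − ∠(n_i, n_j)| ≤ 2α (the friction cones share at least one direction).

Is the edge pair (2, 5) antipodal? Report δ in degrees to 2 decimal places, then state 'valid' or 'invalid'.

δ = 9.99°, valid

α = atan 0.1 = 5.71°;  2α = 11.42°
edge 2: e_2 = (-2.46, +2.11);  n_2 = (+0.6510, +0.7590)
edge 5: e_5 = (+4.61, -2.73);  n_5 = (-0.5095, -0.8604)
∠(n_2, n_5) = 170.01°
δ = |180° − 170.01°| = 9.99°
9.99° ≤ 2α = 11.42°  →  valid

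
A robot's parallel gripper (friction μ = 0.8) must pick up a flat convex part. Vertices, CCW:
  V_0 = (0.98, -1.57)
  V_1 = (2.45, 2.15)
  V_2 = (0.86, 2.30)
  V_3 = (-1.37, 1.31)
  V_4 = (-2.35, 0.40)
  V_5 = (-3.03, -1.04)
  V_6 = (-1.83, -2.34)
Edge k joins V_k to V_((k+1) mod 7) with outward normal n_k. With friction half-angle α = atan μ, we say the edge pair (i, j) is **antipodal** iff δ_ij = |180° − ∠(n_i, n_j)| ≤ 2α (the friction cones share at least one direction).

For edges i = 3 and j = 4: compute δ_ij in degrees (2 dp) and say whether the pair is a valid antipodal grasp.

δ = 158.16°, invalid

α = atan 0.8 = 38.66°;  2α = 77.32°
edge 3: e_3 = (-0.98, -0.91);  n_3 = (-0.6805, +0.7328)
edge 4: e_4 = (-0.68, -1.44);  n_4 = (-0.9042, +0.4270)
∠(n_3, n_4) = 21.84°
δ = |180° − 21.84°| = 158.16°
158.16° > 2α = 77.32°  →  invalid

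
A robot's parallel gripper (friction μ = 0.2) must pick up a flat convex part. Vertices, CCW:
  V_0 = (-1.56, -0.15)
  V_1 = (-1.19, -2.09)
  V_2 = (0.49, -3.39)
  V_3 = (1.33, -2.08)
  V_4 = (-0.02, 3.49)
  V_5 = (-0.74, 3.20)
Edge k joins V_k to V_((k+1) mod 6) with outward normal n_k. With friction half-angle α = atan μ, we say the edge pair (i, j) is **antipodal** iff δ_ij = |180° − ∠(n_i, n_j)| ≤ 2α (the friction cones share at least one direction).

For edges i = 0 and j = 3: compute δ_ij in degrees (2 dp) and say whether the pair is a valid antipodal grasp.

α = atan 0.2 = 11.31°;  2α = 22.62°
edge 0: e_0 = (+0.37, -1.94);  n_0 = (-0.9823, -0.1873)
edge 3: e_3 = (-1.35, +5.57);  n_3 = (+0.9719, +0.2356)
∠(n_0, n_3) = 177.17°
δ = |180° − 177.17°| = 2.83°
2.83° ≤ 2α = 22.62°  →  valid

δ = 2.83°, valid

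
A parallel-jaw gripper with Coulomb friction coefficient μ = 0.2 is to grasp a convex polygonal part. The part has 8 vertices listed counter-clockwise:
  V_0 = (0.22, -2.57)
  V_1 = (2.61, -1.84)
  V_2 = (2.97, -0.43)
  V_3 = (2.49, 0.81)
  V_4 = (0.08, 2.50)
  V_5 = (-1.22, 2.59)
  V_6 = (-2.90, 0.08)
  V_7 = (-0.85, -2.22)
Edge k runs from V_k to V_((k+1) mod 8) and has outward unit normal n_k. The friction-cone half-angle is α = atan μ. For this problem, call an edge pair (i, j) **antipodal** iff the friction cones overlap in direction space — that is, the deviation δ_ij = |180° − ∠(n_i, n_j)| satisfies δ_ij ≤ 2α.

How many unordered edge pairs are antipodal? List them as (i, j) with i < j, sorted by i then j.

α = atan 0.2 = 11.31°;  2α = 22.62°
n_0 = (+0.2921, -0.9564)
n_1 = (+0.9689, -0.2474)
n_2 = (+0.9326, +0.3610)
n_3 = (+0.5741, +0.8188)
n_4 = (+0.0691, +0.9976)
n_5 = (-0.8310, +0.5562)
n_6 = (-0.7465, -0.6654)
n_7 = (-0.3109, -0.9504)
  (0,1): δ = 121.31°  ·
  (0,2): δ = 85.82°  ·
  (0,3): δ = 52.02°  ·
  (0,4): δ = 20.95°  ✓
  (0,5): δ = 39.22°  ·
  (0,6): δ = 114.73°  ·
  (0,7): δ = 144.90°  ·
  (1,2): δ = 144.52°  ·
  (1,3): δ = 110.72°  ·
  (1,4): δ = 79.64°  ·
  (1,5): δ = 19.47°  ✓
  (1,6): δ = 56.03°  ·
  (1,7): δ = 86.21°  ·
  (2,3): δ = 146.20°  ·
  (2,4): δ = 115.12°  ·
  (2,5): δ = 54.96°  ·
  (2,6): δ = 20.55°  ✓
  (2,7): δ = 50.73°  ·
  (3,4): δ = 148.92°  ·
  (3,5): δ = 88.76°  ·
  (3,6): δ = 13.25°  ✓
  (3,7): δ = 16.93°  ✓
  (4,5): δ = 119.83°  ·
  (4,6): δ = 44.33°  ·
  (4,7): δ = 14.15°  ✓
  (5,6): δ = 104.49°  ·
  (5,7): δ = 74.32°  ·
  (6,7): δ = 149.82°  ·
antipodal pairs: 6

count = 6; pairs: (0,4), (1,5), (2,6), (3,6), (3,7), (4,7)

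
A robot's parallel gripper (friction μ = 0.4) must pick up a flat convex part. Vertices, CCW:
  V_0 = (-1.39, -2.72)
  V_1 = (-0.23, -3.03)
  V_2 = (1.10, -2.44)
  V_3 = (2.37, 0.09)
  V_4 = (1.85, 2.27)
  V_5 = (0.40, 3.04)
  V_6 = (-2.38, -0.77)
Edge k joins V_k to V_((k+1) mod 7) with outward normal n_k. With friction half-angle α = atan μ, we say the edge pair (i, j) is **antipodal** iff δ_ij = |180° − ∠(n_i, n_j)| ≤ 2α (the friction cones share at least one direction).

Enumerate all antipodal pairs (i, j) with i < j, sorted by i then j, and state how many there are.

α = atan 0.4 = 21.80°;  2α = 43.60°
n_0 = (-0.2582, -0.9661)
n_1 = (+0.4055, -0.9141)
n_2 = (+0.8937, -0.4486)
n_3 = (+0.9727, +0.2320)
n_4 = (+0.4690, +0.8832)
n_5 = (-0.8078, +0.5894)
n_6 = (-0.8917, -0.4527)
  (0,1): δ = 141.12°  ·
  (0,2): δ = 101.69°  ·
  (0,3): δ = 61.62°  ·
  (0,4): δ = 13.01°  ✓
  (0,5): δ = 68.85°  ·
  (0,6): δ = 131.88°  ·
  (1,2): δ = 140.58°  ·
  (1,3): δ = 100.51°  ·
  (1,4): δ = 51.89°  ·
  (1,5): δ = 29.96°  ✓
  (1,6): δ = 92.99°  ·
  (2,3): δ = 139.93°  ·
  (2,4): δ = 91.31°  ·
  (2,5): δ = 9.46°  ✓
  (2,6): δ = 53.57°  ·
  (3,4): δ = 131.39°  ·
  (3,5): δ = 49.53°  ·
  (3,6): δ = 13.50°  ✓
  (4,5): δ = 98.15°  ·
  (4,6): δ = 35.11°  ✓
  (5,6): δ = 116.97°  ·
antipodal pairs: 5

count = 5; pairs: (0,4), (1,5), (2,5), (3,6), (4,6)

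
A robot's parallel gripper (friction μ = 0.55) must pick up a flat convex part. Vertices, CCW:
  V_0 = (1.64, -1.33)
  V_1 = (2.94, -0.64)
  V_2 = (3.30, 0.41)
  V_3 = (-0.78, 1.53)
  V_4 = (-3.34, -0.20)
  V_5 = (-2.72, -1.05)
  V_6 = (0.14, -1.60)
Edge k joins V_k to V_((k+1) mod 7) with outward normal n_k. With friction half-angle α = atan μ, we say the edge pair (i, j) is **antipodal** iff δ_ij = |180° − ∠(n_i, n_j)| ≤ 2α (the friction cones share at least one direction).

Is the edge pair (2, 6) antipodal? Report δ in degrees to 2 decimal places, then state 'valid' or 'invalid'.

α = atan 0.55 = 28.81°;  2α = 57.62°
edge 2: e_2 = (-4.08, +1.12);  n_2 = (+0.2647, +0.9643)
edge 6: e_6 = (+1.50, +0.27);  n_6 = (+0.1772, -0.9842)
∠(n_2, n_6) = 154.45°
δ = |180° − 154.45°| = 25.55°
25.55° ≤ 2α = 57.62°  →  valid

δ = 25.55°, valid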